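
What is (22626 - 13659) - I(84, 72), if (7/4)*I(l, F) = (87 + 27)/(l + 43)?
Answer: 7971207/889 ≈ 8966.5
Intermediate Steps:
I(l, F) = 456/(7*(43 + l)) (I(l, F) = 4*((87 + 27)/(l + 43))/7 = 4*(114/(43 + l))/7 = 456/(7*(43 + l)))
(22626 - 13659) - I(84, 72) = (22626 - 13659) - 456/(7*(43 + 84)) = 8967 - 456/(7*127) = 8967 - 1*456/889 = 8967 - 456/889 = 7971207/889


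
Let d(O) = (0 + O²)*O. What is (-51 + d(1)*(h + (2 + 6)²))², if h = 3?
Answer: 256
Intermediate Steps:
d(O) = O³ (d(O) = O²*O = O³)
(-51 + d(1)*(h + (2 + 6)²))² = (-51 + 1³*(3 + (2 + 6)²))² = (-51 + 1*(3 + 8²))² = (-51 + 1*(3 + 64))² = (-51 + 1*67)² = (-51 + 67)² = 16² = 256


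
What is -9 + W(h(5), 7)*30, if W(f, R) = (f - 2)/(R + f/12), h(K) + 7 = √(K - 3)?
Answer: -303543/5927 + 30960*√2/5927 ≈ -43.826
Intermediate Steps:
h(K) = -7 + √(-3 + K) (h(K) = -7 + √(K - 3) = -7 + √(-3 + K))
W(f, R) = (-2 + f)/(R + f/12) (W(f, R) = (-2 + f)/(R + f*(1/12)) = (-2 + f)/(R + f/12))
-9 + W(h(5), 7)*30 = -9 + (12*(-2 + (-7 + √(-3 + 5)))/((-7 + √(-3 + 5)) + 12*7))*30 = -9 + (12*(-2 + (-7 + √2))/((-7 + √2) + 84))*30 = -9 + (12*(-9 + √2)/(77 + √2))*30 = -9 + 360*(-9 + √2)/(77 + √2)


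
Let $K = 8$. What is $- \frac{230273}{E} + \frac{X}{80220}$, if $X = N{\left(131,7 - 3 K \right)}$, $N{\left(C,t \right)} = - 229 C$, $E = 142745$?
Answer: $- \frac{4550941463}{2290200780} \approx -1.9871$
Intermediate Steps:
$X = -29999$ ($X = \left(-229\right) 131 = -29999$)
$- \frac{230273}{E} + \frac{X}{80220} = - \frac{230273}{142745} - \frac{29999}{80220} = - \frac{4550941463}{2290200780}$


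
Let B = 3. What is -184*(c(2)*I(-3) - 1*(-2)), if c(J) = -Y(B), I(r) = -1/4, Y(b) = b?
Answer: -506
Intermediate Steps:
I(r) = -¼ (I(r) = -1*¼ = -¼)
c(J) = -3 (c(J) = -1*3 = -3)
-184*(c(2)*I(-3) - 1*(-2)) = -184*(-3*(-¼) - 1*(-2)) = -184*(¾ + 2) = -184*11/4 = -506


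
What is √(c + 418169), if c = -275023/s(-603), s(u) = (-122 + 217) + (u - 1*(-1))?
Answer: √636860118/39 ≈ 647.08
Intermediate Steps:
s(u) = 96 + u (s(u) = 95 + (u + 1) = 95 + (1 + u) = 96 + u)
c = 275023/507 (c = -275023/(96 - 603) = -275023/(-507) = -275023*(-1/507) = 275023/507 ≈ 542.45)
√(c + 418169) = √(275023/507 + 418169) = √(212286706/507) = √636860118/39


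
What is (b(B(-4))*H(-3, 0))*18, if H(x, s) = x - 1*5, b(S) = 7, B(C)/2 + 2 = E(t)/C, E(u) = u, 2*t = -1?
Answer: -1008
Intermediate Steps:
t = -½ (t = (½)*(-1) = -½ ≈ -0.50000)
B(C) = -4 - 1/C (B(C) = -4 + 2*(-1/(2*C)) = -4 - 1/C)
H(x, s) = -5 + x (H(x, s) = x - 5 = -5 + x)
(b(B(-4))*H(-3, 0))*18 = (7*(-5 - 3))*18 = (7*(-8))*18 = -56*18 = -1008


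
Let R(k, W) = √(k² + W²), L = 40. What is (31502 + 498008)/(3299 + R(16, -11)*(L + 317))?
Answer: -873426745/18582436 + 94517535*√377/18582436 ≈ 51.757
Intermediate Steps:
R(k, W) = √(W² + k²)
(31502 + 498008)/(3299 + R(16, -11)*(L + 317)) = (31502 + 498008)/(3299 + √((-11)² + 16²)*(40 + 317)) = 529510/(3299 + √(121 + 256)*357) = 529510/(3299 + √377*357) = 529510/(3299 + 357*√377)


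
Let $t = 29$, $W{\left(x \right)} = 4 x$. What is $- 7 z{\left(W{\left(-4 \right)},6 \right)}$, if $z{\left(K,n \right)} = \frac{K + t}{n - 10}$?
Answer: $\frac{91}{4} \approx 22.75$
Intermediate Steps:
$z{\left(K,n \right)} = \frac{29 + K}{-10 + n}$ ($z{\left(K,n \right)} = \frac{K + 29}{n - 10} = \frac{29 + K}{-10 + n}$)
$- 7 z{\left(W{\left(-4 \right)},6 \right)} = - 7 \frac{29 + 4 \left(-4\right)}{-10 + 6} = - 7 \frac{29 - 16}{-4} = - 7 \left(\left(- \frac{1}{4}\right) 13\right) = \left(-7\right) \left(- \frac{13}{4}\right) = \frac{91}{4}$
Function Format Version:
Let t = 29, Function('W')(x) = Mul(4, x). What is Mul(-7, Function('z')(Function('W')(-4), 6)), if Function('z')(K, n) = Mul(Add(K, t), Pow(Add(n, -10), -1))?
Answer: Rational(91, 4) ≈ 22.750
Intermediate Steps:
Function('z')(K, n) = Mul(Pow(Add(-10, n), -1), Add(29, K)) (Function('z')(K, n) = Mul(Add(K, 29), Pow(Add(n, -10), -1)) = Mul(Add(29, K), Pow(Add(-10, n), -1)) = Mul(Pow(Add(-10, n), -1), Add(29, K)))
Mul(-7, Function('z')(Function('W')(-4), 6)) = Mul(-7, Mul(Pow(Add(-10, 6), -1), Add(29, Mul(4, -4)))) = Mul(-7, Mul(Pow(-4, -1), Add(29, -16))) = Mul(-7, Mul(Rational(-1, 4), 13)) = Mul(-7, Rational(-13, 4)) = Rational(91, 4)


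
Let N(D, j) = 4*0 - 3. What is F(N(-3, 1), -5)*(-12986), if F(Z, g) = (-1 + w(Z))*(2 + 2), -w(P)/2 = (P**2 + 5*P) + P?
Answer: -883048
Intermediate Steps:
w(P) = -12*P - 2*P**2 (w(P) = -2*((P**2 + 5*P) + P) = -2*(P**2 + 6*P) = -12*P - 2*P**2)
N(D, j) = -3 (N(D, j) = 0 - 3 = -3)
F(Z, g) = -4 - 8*Z*(6 + Z) (F(Z, g) = (-1 - 2*Z*(6 + Z))*(2 + 2) = (-1 - 2*Z*(6 + Z))*4 = -4 - 8*Z*(6 + Z))
F(N(-3, 1), -5)*(-12986) = (-4 - 8*(-3)*(6 - 3))*(-12986) = (-4 - 8*(-3)*3)*(-12986) = (-4 + 72)*(-12986) = 68*(-12986) = -883048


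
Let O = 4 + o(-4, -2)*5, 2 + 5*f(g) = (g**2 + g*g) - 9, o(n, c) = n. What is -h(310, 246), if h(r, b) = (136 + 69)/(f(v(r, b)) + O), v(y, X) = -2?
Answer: 1025/83 ≈ 12.349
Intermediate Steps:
f(g) = -11/5 + 2*g**2/5 (f(g) = -2/5 + ((g**2 + g*g) - 9)/5 = -2/5 + ((g**2 + g**2) - 9)/5 = -2/5 + (2*g**2 - 9)/5 = -2/5 + (-9 + 2*g**2)/5 = -2/5 + (-9/5 + 2*g**2/5) = -11/5 + 2*g**2/5)
O = -16 (O = 4 - 4*5 = 4 - 20 = -16)
h(r, b) = -1025/83 (h(r, b) = (136 + 69)/((-11/5 + (2/5)*(-2)**2) - 16) = 205/((-11/5 + (2/5)*4) - 16) = 205/((-11/5 + 8/5) - 16) = 205/(-3/5 - 16) = 205/(-83/5) = 205*(-5/83) = -1025/83)
-h(310, 246) = -1*(-1025/83) = 1025/83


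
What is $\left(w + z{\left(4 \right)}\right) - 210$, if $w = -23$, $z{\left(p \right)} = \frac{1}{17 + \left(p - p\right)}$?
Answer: $- \frac{3960}{17} \approx -232.94$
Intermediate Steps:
$z{\left(p \right)} = \frac{1}{17}$ ($z{\left(p \right)} = \frac{1}{17 + 0} = \frac{1}{17}$)
$\left(w + z{\left(4 \right)}\right) - 210 = \left(-23 + \frac{1}{17}\right) - 210 = - \frac{390}{17} - 210 = - \frac{3960}{17}$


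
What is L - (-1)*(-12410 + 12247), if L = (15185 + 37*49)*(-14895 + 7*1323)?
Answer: -95766895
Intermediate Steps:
L = -95766732 (L = (15185 + 1813)*(-14895 + 9261) = 16998*(-5634) = -95766732)
L - (-1)*(-12410 + 12247) = -95766732 - (-1)*(-12410 + 12247) = -95766732 - (-1)*(-163) = -95766732 - 1*163 = -95766732 - 163 = -95766895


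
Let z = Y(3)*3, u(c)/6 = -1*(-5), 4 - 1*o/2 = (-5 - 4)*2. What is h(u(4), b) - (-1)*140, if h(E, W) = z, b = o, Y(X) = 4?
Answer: 152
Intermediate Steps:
o = 44 (o = 8 - 2*(-5 - 4)*2 = 8 - (-18)*2 = 8 - 2*(-18) = 8 + 36 = 44)
b = 44
u(c) = 30 (u(c) = 6*(-1*(-5)) = 6*5 = 30)
z = 12 (z = 4*3 = 12)
h(E, W) = 12
h(u(4), b) - (-1)*140 = 12 - (-1)*140 = 12 - 1*(-140) = 12 + 140 = 152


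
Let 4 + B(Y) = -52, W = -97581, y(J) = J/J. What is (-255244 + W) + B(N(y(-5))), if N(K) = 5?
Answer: -352881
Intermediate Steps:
y(J) = 1
B(Y) = -56 (B(Y) = -4 - 52 = -56)
(-255244 + W) + B(N(y(-5))) = (-255244 - 97581) - 56 = -352825 - 56 = -352881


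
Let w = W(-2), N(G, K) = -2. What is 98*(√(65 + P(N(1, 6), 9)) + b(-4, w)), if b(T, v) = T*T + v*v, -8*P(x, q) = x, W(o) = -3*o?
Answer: 5096 + 147*√29 ≈ 5887.6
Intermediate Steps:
w = 6 (w = -3*(-2) = 6)
P(x, q) = -x/8
b(T, v) = T² + v²
98*(√(65 + P(N(1, 6), 9)) + b(-4, w)) = 98*(√(65 - ⅛*(-2)) + ((-4)² + 6²)) = 98*(√(65 + ¼) + (16 + 36)) = 98*(√(261/4) + 52) = 98*(3*√29/2 + 52) = 98*(52 + 3*√29/2) = 5096 + 147*√29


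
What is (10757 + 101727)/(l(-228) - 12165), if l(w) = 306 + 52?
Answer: -112484/11807 ≈ -9.5269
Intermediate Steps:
l(w) = 358
(10757 + 101727)/(l(-228) - 12165) = (10757 + 101727)/(358 - 12165) = 112484/(-11807) = 112484*(-1/11807) = -112484/11807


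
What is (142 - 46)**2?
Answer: 9216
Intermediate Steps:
(142 - 46)**2 = 96**2 = 9216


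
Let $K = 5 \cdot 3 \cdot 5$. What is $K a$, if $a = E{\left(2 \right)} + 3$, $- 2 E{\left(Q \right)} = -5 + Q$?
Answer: $\frac{675}{2} \approx 337.5$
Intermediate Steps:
$E{\left(Q \right)} = \frac{5}{2} - \frac{Q}{2}$ ($E{\left(Q \right)} = - \frac{-5 + Q}{2} = \frac{5}{2} - \frac{Q}{2}$)
$K = 75$ ($K = 15 \cdot 5 = 75$)
$a = \frac{9}{2}$ ($a = \left(\frac{5}{2} - 1\right) + 3 = \frac{3}{2} + 3 = \frac{9}{2} \approx 4.5$)
$K a = 75 \cdot \frac{9}{2} = \frac{675}{2}$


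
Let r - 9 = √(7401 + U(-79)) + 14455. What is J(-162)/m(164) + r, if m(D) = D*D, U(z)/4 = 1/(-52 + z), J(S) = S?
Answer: 194511791/13448 + √127008037/131 ≈ 14550.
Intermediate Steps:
U(z) = 4/(-52 + z)
m(D) = D²
r = 14464 + √127008037/131 (r = 9 + (√(7401 + 4/(-52 - 79)) + 14455) = 9 + (√(7401 + 4/(-131)) + 14455) = 9 + (√(7401 + 4*(-1/131)) + 14455) = 9 + (√(7401 - 4/131) + 14455) = 9 + (√(969527/131) + 14455) = 9 + (√127008037/131 + 14455) = 9 + (14455 + √127008037/131) = 14464 + √127008037/131 ≈ 14550.)
J(-162)/m(164) + r = -162/(164²) + (14464 + √127008037/131) = -162/26896 + (14464 + √127008037/131) = -162*1/26896 + (14464 + √127008037/131) = -81/13448 + (14464 + √127008037/131) = 194511791/13448 + √127008037/131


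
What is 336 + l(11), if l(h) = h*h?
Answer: 457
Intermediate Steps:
l(h) = h²
336 + l(11) = 336 + 11² = 336 + 121 = 457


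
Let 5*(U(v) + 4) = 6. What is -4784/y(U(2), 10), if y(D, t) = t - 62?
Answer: 92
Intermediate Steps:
U(v) = -14/5 (U(v) = -4 + (⅕)*6 = -4 + 6/5 = -14/5)
y(D, t) = -62 + t
-4784/y(U(2), 10) = -4784/(-62 + 10) = -4784/(-52) = -4784*(-1/52) = 92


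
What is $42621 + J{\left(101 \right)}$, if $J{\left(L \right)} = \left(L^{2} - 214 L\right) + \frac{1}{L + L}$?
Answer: $\frac{6304017}{202} \approx 31208.0$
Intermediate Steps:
$J{\left(L \right)} = L^{2} + \frac{1}{2 L} - 214 L$ ($J{\left(L \right)} = \left(L^{2} - 214 L\right) + \frac{1}{2 L} = L^{2} + \frac{1}{2 L} - 214 L$)
$42621 + J{\left(101 \right)} = 42621 + \left(101^{2} + \frac{1}{2 \cdot 101} - 21614\right) = 42621 + \left(10201 + \frac{1}{2} \cdot \frac{1}{101} - 21614\right) = 42621 + \left(10201 + \frac{1}{202} - 21614\right) = 42621 - \frac{2305425}{202} = \frac{6304017}{202}$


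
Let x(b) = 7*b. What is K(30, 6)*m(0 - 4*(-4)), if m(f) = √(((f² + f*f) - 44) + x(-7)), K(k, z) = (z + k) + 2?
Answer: 38*√419 ≈ 777.84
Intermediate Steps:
K(k, z) = 2 + k + z (K(k, z) = (k + z) + 2 = 2 + k + z)
m(f) = √(-93 + 2*f²) (m(f) = √(((f² + f*f) - 44) + 7*(-7)) = √(((f² + f²) - 44) - 49) = √((2*f² - 44) - 49) = √((-44 + 2*f²) - 49) = √(-93 + 2*f²))
K(30, 6)*m(0 - 4*(-4)) = (2 + 30 + 6)*√(-93 + 2*(0 - 4*(-4))²) = 38*√(-93 + 2*(0 + 16)²) = 38*√(-93 + 2*16²) = 38*√(-93 + 2*256) = 38*√(-93 + 512) = 38*√419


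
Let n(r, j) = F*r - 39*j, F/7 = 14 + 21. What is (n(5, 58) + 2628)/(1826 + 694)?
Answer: 1591/2520 ≈ 0.63135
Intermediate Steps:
F = 245 (F = 7*(14 + 21) = 7*35 = 245)
n(r, j) = -39*j + 245*r (n(r, j) = 245*r - 39*j = -39*j + 245*r)
(n(5, 58) + 2628)/(1826 + 694) = ((-39*58 + 245*5) + 2628)/(1826 + 694) = ((-2262 + 1225) + 2628)/2520 = (-1037 + 2628)*(1/2520) = 1591*(1/2520) = 1591/2520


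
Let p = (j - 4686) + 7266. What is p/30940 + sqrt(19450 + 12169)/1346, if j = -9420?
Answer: -342/1547 + sqrt(31619)/1346 ≈ -0.088965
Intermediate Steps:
p = -6840 (p = (-9420 - 4686) + 7266 = -14106 + 7266 = -6840)
p/30940 + sqrt(19450 + 12169)/1346 = -6840/30940 + sqrt(19450 + 12169)/1346 = -6840*1/30940 + sqrt(31619)*(1/1346) = -342/1547 + sqrt(31619)/1346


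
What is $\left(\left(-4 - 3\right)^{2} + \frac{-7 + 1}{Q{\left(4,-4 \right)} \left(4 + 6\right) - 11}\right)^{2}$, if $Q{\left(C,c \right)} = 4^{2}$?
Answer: $\frac{53217025}{22201} \approx 2397.1$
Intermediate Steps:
$Q{\left(C,c \right)} = 16$
$\left(\left(-4 - 3\right)^{2} + \frac{-7 + 1}{Q{\left(4,-4 \right)} \left(4 + 6\right) - 11}\right)^{2} = \left(\left(-4 - 3\right)^{2} + \frac{-7 + 1}{16 \left(4 + 6\right) - 11}\right)^{2} = \left(\left(-7\right)^{2} - \frac{6}{16 \cdot 10 - 11}\right)^{2} = \left(49 - \frac{6}{160 - 11}\right)^{2} = \left(49 - \frac{6}{149}\right)^{2} = \left(\frac{7295}{149}\right)^{2} = \frac{53217025}{22201}$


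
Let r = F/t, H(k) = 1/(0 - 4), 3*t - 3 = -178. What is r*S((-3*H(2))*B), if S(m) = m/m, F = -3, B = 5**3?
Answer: 9/175 ≈ 0.051429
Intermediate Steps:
t = -175/3 (t = 1 + (1/3)*(-178) = 1 - 178/3 = -175/3 ≈ -58.333)
B = 125
H(k) = -1/4 (H(k) = 1/(-4) = -1/4)
r = 9/175 (r = -3/(-175/3) = -3*(-3/175) = 9/175 ≈ 0.051429)
S(m) = 1
r*S((-3*H(2))*B) = (9/175)*1 = 9/175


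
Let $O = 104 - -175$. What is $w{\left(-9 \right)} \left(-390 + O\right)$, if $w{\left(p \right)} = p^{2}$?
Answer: $-8991$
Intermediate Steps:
$O = 279$ ($O = 104 + 175 = 279$)
$w{\left(-9 \right)} \left(-390 + O\right) = \left(-9\right)^{2} \left(-390 + 279\right) = 81 \left(-111\right) = -8991$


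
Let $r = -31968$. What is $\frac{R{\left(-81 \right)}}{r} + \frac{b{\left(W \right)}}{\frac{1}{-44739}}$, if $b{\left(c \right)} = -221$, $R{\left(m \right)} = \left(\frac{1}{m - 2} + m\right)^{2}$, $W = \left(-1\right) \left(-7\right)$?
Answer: $\frac{136091250875057}{13764222} \approx 9.8873 \cdot 10^{6}$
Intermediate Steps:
$W = 7$
$R{\left(m \right)} = \left(m + \frac{1}{-2 + m}\right)^{2}$ ($R{\left(m \right)} = \left(\frac{1}{-2 + m} + m\right)^{2} = \left(m + \frac{1}{-2 + m}\right)^{2}$)
$\frac{R{\left(-81 \right)}}{r} + \frac{b{\left(W \right)}}{\frac{1}{-44739}} = \frac{\frac{1}{\left(-2 - 81\right)^{2}} \left(1 + \left(-81\right)^{2} - -162\right)^{2}}{-31968} - \frac{221}{\frac{1}{-44739}} = \frac{\left(1 + 6561 + 162\right)^{2}}{6889} \left(- \frac{1}{31968}\right) - \frac{221}{- \frac{1}{44739}} = \frac{6724^{2}}{6889} \left(- \frac{1}{31968}\right) - -9887319 = \frac{1}{6889} \cdot 45212176 \left(- \frac{1}{31968}\right) + 9887319 = \frac{45212176}{6889} \left(- \frac{1}{31968}\right) + 9887319 = - \frac{2825761}{13764222} + 9887319 = \frac{136091250875057}{13764222}$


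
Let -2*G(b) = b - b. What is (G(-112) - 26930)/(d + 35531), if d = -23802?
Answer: -26930/11729 ≈ -2.2960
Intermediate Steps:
G(b) = 0 (G(b) = -(b - b)/2 = -½*0 = 0)
(G(-112) - 26930)/(d + 35531) = (0 - 26930)/(-23802 + 35531) = -26930/11729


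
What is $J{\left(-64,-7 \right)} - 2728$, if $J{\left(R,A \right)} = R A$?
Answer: $-2280$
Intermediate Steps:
$J{\left(R,A \right)} = A R$
$J{\left(-64,-7 \right)} - 2728 = \left(-7\right) \left(-64\right) - 2728 = 448 - 2728 = -2280$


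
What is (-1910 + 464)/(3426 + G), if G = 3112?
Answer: -723/3269 ≈ -0.22117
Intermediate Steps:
(-1910 + 464)/(3426 + G) = (-1910 + 464)/(3426 + 3112) = -1446/6538 = -1446*1/6538 = -723/3269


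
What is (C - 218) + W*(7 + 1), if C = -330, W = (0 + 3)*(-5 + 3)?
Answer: -596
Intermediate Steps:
W = -6 (W = 3*(-2) = -6)
(C - 218) + W*(7 + 1) = (-330 - 218) - 6*(7 + 1) = -548 - 6*8 = -548 - 48 = -596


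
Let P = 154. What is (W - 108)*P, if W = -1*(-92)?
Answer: -2464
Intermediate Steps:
W = 92
(W - 108)*P = (92 - 108)*154 = -16*154 = -2464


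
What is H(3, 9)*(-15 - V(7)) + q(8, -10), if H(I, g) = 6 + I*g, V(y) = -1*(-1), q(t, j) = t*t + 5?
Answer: -459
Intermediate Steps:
q(t, j) = 5 + t**2 (q(t, j) = t**2 + 5 = 5 + t**2)
V(y) = 1
H(3, 9)*(-15 - V(7)) + q(8, -10) = (6 + 3*9)*(-15 - 1*1) + (5 + 8**2) = (6 + 27)*(-15 - 1) + (5 + 64) = 33*(-16) + 69 = -528 + 69 = -459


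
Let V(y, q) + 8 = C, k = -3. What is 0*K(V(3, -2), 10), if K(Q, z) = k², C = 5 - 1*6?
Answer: 0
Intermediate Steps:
C = -1 (C = 5 - 6 = -1)
V(y, q) = -9 (V(y, q) = -8 - 1 = -9)
K(Q, z) = 9 (K(Q, z) = (-3)² = 9)
0*K(V(3, -2), 10) = 0*9 = 0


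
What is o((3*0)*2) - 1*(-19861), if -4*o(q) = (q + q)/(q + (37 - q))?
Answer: 19861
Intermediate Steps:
o(q) = -q/74 (o(q) = -(q + q)/(4*(q + (37 - q))) = -2*q/(4*37) = -q/74)
o((3*0)*2) - 1*(-19861) = -3*0*2/74 - 1*(-19861) = -0*2 + 19861 = -1/74*0 + 19861 = 0 + 19861 = 19861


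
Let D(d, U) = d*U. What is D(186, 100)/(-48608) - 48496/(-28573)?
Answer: 7362241/5600308 ≈ 1.3146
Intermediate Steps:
D(d, U) = U*d
D(186, 100)/(-48608) - 48496/(-28573) = (100*186)/(-48608) - 48496/(-28573) = 18600*(-1/48608) - 48496*(-1/28573) = -75/196 + 48496/28573 = 7362241/5600308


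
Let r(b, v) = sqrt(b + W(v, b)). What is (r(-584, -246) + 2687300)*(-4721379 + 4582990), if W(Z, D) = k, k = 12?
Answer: -371892759700 - 276778*I*sqrt(143) ≈ -3.7189e+11 - 3.3098e+6*I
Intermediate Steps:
W(Z, D) = 12
r(b, v) = sqrt(12 + b) (r(b, v) = sqrt(b + 12) = sqrt(12 + b))
(r(-584, -246) + 2687300)*(-4721379 + 4582990) = (sqrt(12 - 584) + 2687300)*(-4721379 + 4582990) = (sqrt(-572) + 2687300)*(-138389) = (2*I*sqrt(143) + 2687300)*(-138389) = (2687300 + 2*I*sqrt(143))*(-138389) = -371892759700 - 276778*I*sqrt(143)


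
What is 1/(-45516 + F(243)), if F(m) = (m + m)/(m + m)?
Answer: -1/45515 ≈ -2.1971e-5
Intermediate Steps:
F(m) = 1 (F(m) = (2*m)/((2*m)) = (2*m)*(1/(2*m)) = 1)
1/(-45516 + F(243)) = 1/(-45516 + 1) = 1/(-45515) = -1/45515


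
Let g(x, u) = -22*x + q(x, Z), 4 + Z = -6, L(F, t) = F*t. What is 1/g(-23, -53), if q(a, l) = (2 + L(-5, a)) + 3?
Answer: 1/626 ≈ 0.0015974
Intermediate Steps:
Z = -10 (Z = -4 - 6 = -10)
q(a, l) = 5 - 5*a (q(a, l) = (2 - 5*a) + 3 = 5 - 5*a)
g(x, u) = 5 - 27*x (g(x, u) = -22*x + (5 - 5*x) = 5 - 27*x)
1/g(-23, -53) = 1/(5 - 27*(-23)) = 1/(5 + 621) = 1/626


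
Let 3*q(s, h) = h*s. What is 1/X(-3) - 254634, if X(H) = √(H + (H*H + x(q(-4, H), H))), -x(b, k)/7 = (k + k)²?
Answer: -254634 - I*√246/246 ≈ -2.5463e+5 - 0.063758*I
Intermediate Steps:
q(s, h) = h*s/3 (q(s, h) = (h*s)/3 = h*s/3)
x(b, k) = -28*k² (x(b, k) = -7*(k + k)² = -7*4*k² = -28*k²)
X(H) = √(H - 27*H²) (X(H) = √(H + (H*H - 28*H²)) = √(H + (H² - 28*H²)) = √(H - 27*H²))
1/X(-3) - 254634 = 1/(√(-3*(1 - 27*(-3)))) - 254634 = 1/(√(-3*(1 + 81))) - 254634 = 1/(√(-3*82)) - 254634 = 1/(√(-246)) - 254634 = 1/(I*√246) - 254634 = -I*√246/246 - 254634 = -254634 - I*√246/246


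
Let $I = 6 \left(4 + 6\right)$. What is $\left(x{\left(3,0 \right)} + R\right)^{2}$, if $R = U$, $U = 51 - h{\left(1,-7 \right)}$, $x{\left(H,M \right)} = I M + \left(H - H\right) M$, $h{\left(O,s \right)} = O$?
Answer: $2500$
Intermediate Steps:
$I = 60$ ($I = 6 \cdot 10 = 60$)
$x{\left(H,M \right)} = 60 M$ ($x{\left(H,M \right)} = 60 M + \left(H - H\right) M = 60 M + 0 M = 60 M + 0 = 60 M$)
$U = 50$ ($U = 51 - 1 = 50$)
$R = 50$
$\left(x{\left(3,0 \right)} + R\right)^{2} = \left(60 \cdot 0 + 50\right)^{2} = \left(0 + 50\right)^{2} = 50^{2} = 2500$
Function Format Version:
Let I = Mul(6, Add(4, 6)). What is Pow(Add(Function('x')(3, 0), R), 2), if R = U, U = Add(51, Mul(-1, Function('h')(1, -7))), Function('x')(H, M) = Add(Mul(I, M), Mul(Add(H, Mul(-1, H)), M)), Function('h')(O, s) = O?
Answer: 2500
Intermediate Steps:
I = 60 (I = Mul(6, 10) = 60)
Function('x')(H, M) = Mul(60, M) (Function('x')(H, M) = Add(Mul(60, M), Mul(Add(H, Mul(-1, H)), M)) = Add(Mul(60, M), Mul(0, M)) = Add(Mul(60, M), 0) = Mul(60, M))
U = 50 (U = Add(51, Mul(-1, 1)) = Add(51, -1) = 50)
R = 50
Pow(Add(Function('x')(3, 0), R), 2) = Pow(Add(Mul(60, 0), 50), 2) = Pow(Add(0, 50), 2) = Pow(50, 2) = 2500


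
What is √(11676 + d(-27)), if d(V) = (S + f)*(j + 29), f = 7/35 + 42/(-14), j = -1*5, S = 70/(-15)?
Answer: 2*√71855/5 ≈ 107.22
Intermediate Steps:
S = -14/3 (S = 70*(-1/15) = -14/3 ≈ -4.6667)
j = -5
f = -14/5 (f = 7*(1/35) + 42*(-1/14) = ⅕ - 3 = -14/5 ≈ -2.8000)
d(V) = -896/5 (d(V) = (-14/3 - 14/5)*(-5 + 29) = -112/15*24 = -896/5)
√(11676 + d(-27)) = √(11676 - 896/5) = √(57484/5) = 2*√71855/5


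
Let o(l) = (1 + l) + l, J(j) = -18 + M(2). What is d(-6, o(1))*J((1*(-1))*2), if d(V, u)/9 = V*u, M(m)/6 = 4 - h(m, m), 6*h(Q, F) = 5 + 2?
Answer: 162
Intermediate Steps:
h(Q, F) = 7/6 (h(Q, F) = (5 + 2)/6 = (⅙)*7 = 7/6)
M(m) = 17 (M(m) = 6*(4 - 1*7/6) = 6*(4 - 7/6) = 6*(17/6) = 17)
J(j) = -1 (J(j) = -18 + 17 = -1)
o(l) = 1 + 2*l
d(V, u) = 9*V*u (d(V, u) = 9*(V*u) = 9*V*u)
d(-6, o(1))*J((1*(-1))*2) = (9*(-6)*(1 + 2*1))*(-1) = (9*(-6)*(1 + 2))*(-1) = (9*(-6)*3)*(-1) = -162*(-1) = 162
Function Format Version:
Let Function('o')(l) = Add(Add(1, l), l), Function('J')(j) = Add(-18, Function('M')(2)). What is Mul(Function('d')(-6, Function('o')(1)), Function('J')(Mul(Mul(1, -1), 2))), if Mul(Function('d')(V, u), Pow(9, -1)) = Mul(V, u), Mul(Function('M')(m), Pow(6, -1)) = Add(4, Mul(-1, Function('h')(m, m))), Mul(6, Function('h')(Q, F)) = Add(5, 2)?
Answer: 162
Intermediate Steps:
Function('h')(Q, F) = Rational(7, 6) (Function('h')(Q, F) = Mul(Rational(1, 6), Add(5, 2)) = Mul(Rational(1, 6), 7) = Rational(7, 6))
Function('M')(m) = 17 (Function('M')(m) = Mul(6, Add(4, Mul(-1, Rational(7, 6)))) = Mul(6, Add(4, Rational(-7, 6))) = Mul(6, Rational(17, 6)) = 17)
Function('J')(j) = -1 (Function('J')(j) = Add(-18, 17) = -1)
Function('o')(l) = Add(1, Mul(2, l))
Function('d')(V, u) = Mul(9, V, u) (Function('d')(V, u) = Mul(9, Mul(V, u)) = Mul(9, V, u))
Mul(Function('d')(-6, Function('o')(1)), Function('J')(Mul(Mul(1, -1), 2))) = Mul(Mul(9, -6, Add(1, Mul(2, 1))), -1) = Mul(Mul(9, -6, Add(1, 2)), -1) = Mul(Mul(9, -6, 3), -1) = Mul(-162, -1) = 162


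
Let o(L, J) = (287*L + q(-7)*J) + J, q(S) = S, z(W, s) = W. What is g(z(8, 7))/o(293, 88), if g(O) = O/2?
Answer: 4/83563 ≈ 4.7868e-5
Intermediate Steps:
o(L, J) = -6*J + 287*L (o(L, J) = (287*L - 7*J) + J = (-7*J + 287*L) + J = -6*J + 287*L)
g(O) = O/2 (g(O) = O*(½) = O/2)
g(z(8, 7))/o(293, 88) = ((½)*8)/(-6*88 + 287*293) = 4/(-528 + 84091) = 4/83563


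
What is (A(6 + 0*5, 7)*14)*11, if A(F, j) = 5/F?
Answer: 385/3 ≈ 128.33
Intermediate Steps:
(A(6 + 0*5, 7)*14)*11 = ((5/(6 + 0*5))*14)*11 = ((5/(6 + 0))*14)*11 = ((5/6)*14)*11 = ((5*(⅙))*14)*11 = ((⅚)*14)*11 = (35/3)*11 = 385/3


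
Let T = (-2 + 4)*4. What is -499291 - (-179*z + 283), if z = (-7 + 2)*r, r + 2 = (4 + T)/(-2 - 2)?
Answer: -495099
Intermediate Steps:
T = 8 (T = 2*4 = 8)
r = -5 (r = -2 + (4 + 8)/(-2 - 2) = -2 + 12/(-4) = -2 + 12*(-¼) = -2 - 3 = -5)
z = 25 (z = (-7 + 2)*(-5) = -5*(-5) = 25)
-499291 - (-179*z + 283) = -499291 - (-179*25 + 283) = -499291 - (-4475 + 283) = -499291 - 1*(-4192) = -499291 + 4192 = -495099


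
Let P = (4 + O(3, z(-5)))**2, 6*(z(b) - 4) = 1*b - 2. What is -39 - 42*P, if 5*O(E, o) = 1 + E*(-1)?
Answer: -14583/25 ≈ -583.32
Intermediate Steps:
z(b) = 11/3 + b/6 (z(b) = 4 + (1*b - 2)/6 = 4 + (b - 2)/6 = 4 + (-2 + b)/6 = 4 + (-1/3 + b/6) = 11/3 + b/6)
O(E, o) = 1/5 - E/5 (O(E, o) = (1 + E*(-1))/5 = (1 - E)/5 = 1/5 - E/5)
P = 324/25 (P = (4 + (1/5 - 1/5*3))**2 = (4 + (1/5 - 3/5))**2 = (4 - 2/5)**2 = (18/5)**2 = 324/25 ≈ 12.960)
-39 - 42*P = -39 - 42*324/25 = -39 - 13608/25 = -14583/25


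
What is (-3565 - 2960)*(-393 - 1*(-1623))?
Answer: -8025750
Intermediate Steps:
(-3565 - 2960)*(-393 - 1*(-1623)) = -6525*(-393 + 1623) = -6525*1230 = -8025750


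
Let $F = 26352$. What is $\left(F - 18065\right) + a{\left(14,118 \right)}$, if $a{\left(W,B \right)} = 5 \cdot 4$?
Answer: $8307$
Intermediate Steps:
$a{\left(W,B \right)} = 20$
$\left(F - 18065\right) + a{\left(14,118 \right)} = \left(26352 - 18065\right) + 20 = 8287 + 20 = 8307$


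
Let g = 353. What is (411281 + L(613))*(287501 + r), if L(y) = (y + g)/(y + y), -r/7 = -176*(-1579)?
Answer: -417964274265672/613 ≈ -6.8183e+11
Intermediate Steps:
r = -1945328 (r = -(-1232)*(-1579) = -7*277904 = -1945328)
L(y) = (353 + y)/(2*y) (L(y) = (y + 353)/(y + y) = (353 + y)/((2*y)) = (353 + y)*(1/(2*y)) = (353 + y)/(2*y))
(411281 + L(613))*(287501 + r) = (411281 + (1/2)*(353 + 613)/613)*(287501 - 1945328) = (411281 + (1/2)*(1/613)*966)*(-1657827) = (411281 + 483/613)*(-1657827) = (252115736/613)*(-1657827) = -417964274265672/613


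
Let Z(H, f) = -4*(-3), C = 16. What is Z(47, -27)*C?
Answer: 192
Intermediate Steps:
Z(H, f) = 12
Z(47, -27)*C = 12*16 = 192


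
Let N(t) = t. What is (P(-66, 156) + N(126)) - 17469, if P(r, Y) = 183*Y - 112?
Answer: 11093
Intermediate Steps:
P(r, Y) = -112 + 183*Y
(P(-66, 156) + N(126)) - 17469 = ((-112 + 183*156) + 126) - 17469 = ((-112 + 28548) + 126) - 17469 = (28436 + 126) - 17469 = 28562 - 17469 = 11093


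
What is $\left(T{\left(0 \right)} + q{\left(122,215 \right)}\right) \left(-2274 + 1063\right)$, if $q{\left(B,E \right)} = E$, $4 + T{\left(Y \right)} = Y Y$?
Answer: $-255521$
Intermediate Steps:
$T{\left(Y \right)} = -4 + Y^{2}$ ($T{\left(Y \right)} = -4 + Y Y = -4 + Y^{2}$)
$\left(T{\left(0 \right)} + q{\left(122,215 \right)}\right) \left(-2274 + 1063\right) = \left(\left(-4 + 0^{2}\right) + 215\right) \left(-2274 + 1063\right) = \left(\left(-4 + 0\right) + 215\right) \left(-1211\right) = \left(-4 + 215\right) \left(-1211\right) = 211 \left(-1211\right) = -255521$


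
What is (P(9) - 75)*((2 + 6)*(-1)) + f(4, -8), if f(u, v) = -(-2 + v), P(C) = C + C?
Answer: 466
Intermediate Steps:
P(C) = 2*C
f(u, v) = 2 - v
(P(9) - 75)*((2 + 6)*(-1)) + f(4, -8) = (2*9 - 75)*((2 + 6)*(-1)) + (2 - 1*(-8)) = (18 - 75)*(8*(-1)) + (2 + 8) = -57*(-8) + 10 = 456 + 10 = 466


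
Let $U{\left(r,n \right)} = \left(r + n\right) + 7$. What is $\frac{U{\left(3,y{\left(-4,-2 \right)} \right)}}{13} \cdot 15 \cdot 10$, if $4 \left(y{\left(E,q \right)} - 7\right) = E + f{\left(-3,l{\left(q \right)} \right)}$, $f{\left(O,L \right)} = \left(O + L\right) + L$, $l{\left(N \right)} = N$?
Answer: $\frac{4275}{26} \approx 164.42$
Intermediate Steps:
$f{\left(O,L \right)} = O + 2 L$ ($f{\left(O,L \right)} = \left(L + O\right) + L = O + 2 L$)
$y{\left(E,q \right)} = \frac{25}{4} + \frac{q}{2} + \frac{E}{4}$ ($y{\left(E,q \right)} = 7 + \frac{E + \left(-3 + 2 q\right)}{4} = 7 + \frac{-3 + E + 2 q}{4} = 7 + \left(- \frac{3}{4} + \frac{q}{2} + \frac{E}{4}\right) = \frac{25}{4} + \frac{q}{2} + \frac{E}{4}$)
$U{\left(r,n \right)} = 7 + n + r$ ($U{\left(r,n \right)} = \left(n + r\right) + 7 = 7 + n + r$)
$\frac{U{\left(3,y{\left(-4,-2 \right)} \right)}}{13} \cdot 15 \cdot 10 = \frac{7 + \left(\frac{25}{4} + \frac{1}{2} \left(-2\right) + \frac{1}{4} \left(-4\right)\right) + 3}{13} \cdot 15 \cdot 10 = \left(7 - - \frac{17}{4} + 3\right) \frac{1}{13} \cdot 15 \cdot 10 = \left(7 + \frac{17}{4} + 3\right) \frac{1}{13} \cdot 15 \cdot 10 = \frac{57}{4} \cdot \frac{1}{13} \cdot 15 \cdot 10 = \frac{57}{52} \cdot 15 \cdot 10 = \frac{855}{52} \cdot 10 = \frac{4275}{26}$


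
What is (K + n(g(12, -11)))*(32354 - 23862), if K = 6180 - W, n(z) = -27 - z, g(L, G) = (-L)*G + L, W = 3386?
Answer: 22274516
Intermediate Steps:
g(L, G) = L - G*L (g(L, G) = -G*L + L = L - G*L)
K = 2794 (K = 6180 - 1*3386 = 6180 - 3386 = 2794)
(K + n(g(12, -11)))*(32354 - 23862) = (2794 + (-27 - 12*(1 - 1*(-11))))*(32354 - 23862) = (2794 + (-27 - 12*(1 + 11)))*8492 = (2794 + (-27 - 12*12))*8492 = (2794 + (-27 - 1*144))*8492 = (2794 + (-27 - 144))*8492 = (2794 - 171)*8492 = 2623*8492 = 22274516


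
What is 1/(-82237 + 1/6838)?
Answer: -6838/562336605 ≈ -1.2160e-5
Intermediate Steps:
1/(-82237 + 1/6838) = 1/(-562336605/6838) = -6838/562336605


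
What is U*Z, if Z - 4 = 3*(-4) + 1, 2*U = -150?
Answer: 525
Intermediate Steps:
U = -75 (U = (1/2)*(-150) = -75)
Z = -7 (Z = 4 + (3*(-4) + 1) = 4 + (-12 + 1) = 4 - 11 = -7)
U*Z = -75*(-7) = 525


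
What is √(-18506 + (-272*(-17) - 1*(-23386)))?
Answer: 12*√66 ≈ 97.489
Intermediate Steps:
√(-18506 + (-272*(-17) - 1*(-23386))) = √(-18506 + (4624 + 23386)) = √(-18506 + 28010) = √9504 = 12*√66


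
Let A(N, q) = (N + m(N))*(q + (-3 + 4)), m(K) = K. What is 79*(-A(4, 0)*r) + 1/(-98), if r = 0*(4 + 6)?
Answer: -1/98 ≈ -0.010204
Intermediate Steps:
A(N, q) = 2*N*(1 + q) (A(N, q) = (N + N)*(q + (-3 + 4)) = (2*N)*(q + 1) = (2*N)*(1 + q) = 2*N*(1 + q))
r = 0 (r = 0*10 = 0)
79*(-A(4, 0)*r) + 1/(-98) = 79*(-2*4*(1 + 0)*0) + 1/(-98) = 79*(-2*4*1*0) - 1/98 = 79*(-8*0) - 1/98 = 79*(-1*0) - 1/98 = 79*0 - 1/98 = 0 - 1/98 = -1/98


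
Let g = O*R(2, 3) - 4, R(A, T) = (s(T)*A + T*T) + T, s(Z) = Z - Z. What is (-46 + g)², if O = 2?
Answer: 676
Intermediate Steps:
s(Z) = 0
R(A, T) = T + T² (R(A, T) = (0*A + T*T) + T = (0 + T²) + T = T² + T = T + T²)
g = 20 (g = 2*(3*(1 + 3)) - 4 = 2*(3*4) - 4 = 2*12 - 4 = 24 - 4 = 20)
(-46 + g)² = (-46 + 20)² = (-26)² = 676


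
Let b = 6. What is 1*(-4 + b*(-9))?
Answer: -58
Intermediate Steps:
1*(-4 + b*(-9)) = 1*(-4 + 6*(-9)) = 1*(-4 - 54) = 1*(-58) = -58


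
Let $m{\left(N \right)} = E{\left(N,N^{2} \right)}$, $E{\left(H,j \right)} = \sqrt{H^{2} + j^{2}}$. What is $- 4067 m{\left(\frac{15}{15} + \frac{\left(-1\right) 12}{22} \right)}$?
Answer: $- \frac{20335 \sqrt{146}}{121} \approx -2030.7$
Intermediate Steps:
$m{\left(N \right)} = \sqrt{N^{2} + N^{4}}$ ($m{\left(N \right)} = \sqrt{N^{2} + \left(N^{2}\right)^{2}} = \sqrt{N^{2} + N^{4}}$)
$- 4067 m{\left(\frac{15}{15} + \frac{\left(-1\right) 12}{22} \right)} = - 4067 \sqrt{\left(\frac{15}{15} + \frac{\left(-1\right) 12}{22}\right)^{2} + \left(\frac{15}{15} + \frac{\left(-1\right) 12}{22}\right)^{4}} = - 4067 \sqrt{\left(15 \cdot \frac{1}{15} - \frac{6}{11}\right)^{2} + \left(15 \cdot \frac{1}{15} - \frac{6}{11}\right)^{4}} = - 4067 \sqrt{\left(1 - \frac{6}{11}\right)^{2} + \left(1 - \frac{6}{11}\right)^{4}} = - 4067 \sqrt{\left(\frac{5}{11}\right)^{2} + \left(\frac{5}{11}\right)^{4}} = - 4067 \sqrt{\frac{25}{121} + \frac{625}{14641}} = - 4067 \sqrt{\frac{3650}{14641}} = - 4067 \frac{5 \sqrt{146}}{121} = - \frac{20335 \sqrt{146}}{121}$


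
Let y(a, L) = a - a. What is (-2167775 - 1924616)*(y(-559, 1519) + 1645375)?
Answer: -6733517841625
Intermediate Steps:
y(a, L) = 0
(-2167775 - 1924616)*(y(-559, 1519) + 1645375) = (-2167775 - 1924616)*(0 + 1645375) = -4092391*1645375 = -6733517841625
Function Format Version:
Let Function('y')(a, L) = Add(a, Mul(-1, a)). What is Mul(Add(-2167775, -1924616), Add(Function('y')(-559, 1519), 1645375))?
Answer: -6733517841625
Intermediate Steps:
Function('y')(a, L) = 0
Mul(Add(-2167775, -1924616), Add(Function('y')(-559, 1519), 1645375)) = Mul(Add(-2167775, -1924616), Add(0, 1645375)) = Mul(-4092391, 1645375) = -6733517841625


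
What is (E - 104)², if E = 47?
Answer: 3249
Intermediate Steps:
(E - 104)² = (47 - 104)² = (-57)² = 3249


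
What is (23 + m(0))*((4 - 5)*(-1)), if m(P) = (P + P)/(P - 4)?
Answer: 23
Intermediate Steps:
m(P) = 2*P/(-4 + P) (m(P) = (2*P)/(-4 + P) = 2*P/(-4 + P))
(23 + m(0))*((4 - 5)*(-1)) = (23 + 2*0/(-4 + 0))*((4 - 5)*(-1)) = (23 + 2*0/(-4))*(-1*(-1)) = (23 + 2*0*(-¼))*1 = (23 + 0)*1 = 23*1 = 23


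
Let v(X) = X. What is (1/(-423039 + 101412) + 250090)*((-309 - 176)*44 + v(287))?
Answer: -1693412716919737/321627 ≈ -5.2651e+9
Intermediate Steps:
(1/(-423039 + 101412) + 250090)*((-309 - 176)*44 + v(287)) = (1/(-423039 + 101412) + 250090)*((-309 - 176)*44 + 287) = (1/(-321627) + 250090)*(-485*44 + 287) = (-1/321627 + 250090)*(-21340 + 287) = (80435696429/321627)*(-21053) = -1693412716919737/321627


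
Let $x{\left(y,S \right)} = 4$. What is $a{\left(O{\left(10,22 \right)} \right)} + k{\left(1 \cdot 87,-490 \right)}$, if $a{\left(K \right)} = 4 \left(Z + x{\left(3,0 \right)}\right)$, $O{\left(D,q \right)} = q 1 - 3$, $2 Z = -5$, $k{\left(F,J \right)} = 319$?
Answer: $325$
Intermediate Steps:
$Z = - \frac{5}{2}$ ($Z = \frac{1}{2} \left(-5\right) = - \frac{5}{2} \approx -2.5$)
$O{\left(D,q \right)} = -3 + q$ ($O{\left(D,q \right)} = q - 3 = -3 + q$)
$a{\left(K \right)} = 6$ ($a{\left(K \right)} = 4 \left(- \frac{5}{2} + 4\right) = 4 \cdot \frac{3}{2} = 6$)
$a{\left(O{\left(10,22 \right)} \right)} + k{\left(1 \cdot 87,-490 \right)} = 6 + 319 = 325$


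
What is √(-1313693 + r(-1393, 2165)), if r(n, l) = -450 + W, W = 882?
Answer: I*√1313261 ≈ 1146.0*I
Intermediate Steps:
r(n, l) = 432 (r(n, l) = -450 + 882 = 432)
√(-1313693 + r(-1393, 2165)) = √(-1313693 + 432) = √(-1313261) = I*√1313261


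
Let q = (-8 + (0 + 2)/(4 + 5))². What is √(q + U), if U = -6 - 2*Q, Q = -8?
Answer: √5710/9 ≈ 8.3961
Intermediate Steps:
U = 10 (U = -6 - 2*(-8) = -6 + 16 = 10)
q = 4900/81 (q = (-8 + 2/9)² = (-70/9)² = 4900/81 ≈ 60.494)
√(q + U) = √(4900/81 + 10) = √(5710/81) = √5710/9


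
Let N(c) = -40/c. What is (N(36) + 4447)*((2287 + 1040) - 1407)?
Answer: 25608320/3 ≈ 8.5361e+6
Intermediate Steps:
(N(36) + 4447)*((2287 + 1040) - 1407) = (-40/36 + 4447)*((2287 + 1040) - 1407) = (-40*1/36 + 4447)*(3327 - 1407) = (-10/9 + 4447)*1920 = (40013/9)*1920 = 25608320/3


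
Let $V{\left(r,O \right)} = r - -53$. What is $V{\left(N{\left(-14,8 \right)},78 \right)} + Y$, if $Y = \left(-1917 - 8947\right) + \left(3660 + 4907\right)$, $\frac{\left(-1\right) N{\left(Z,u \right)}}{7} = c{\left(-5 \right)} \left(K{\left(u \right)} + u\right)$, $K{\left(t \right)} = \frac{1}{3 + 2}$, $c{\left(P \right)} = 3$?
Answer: $- \frac{12081}{5} \approx -2416.2$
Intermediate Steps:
$K{\left(t \right)} = \frac{1}{5}$
$N{\left(Z,u \right)} = - \frac{21}{5} - 21 u$ ($N{\left(Z,u \right)} = - 7 \cdot 3 \left(\frac{1}{5} + u\right) = - 7 \left(\frac{3}{5} + 3 u\right) = - \frac{21}{5} - 21 u$)
$V{\left(r,O \right)} = 53 + r$ ($V{\left(r,O \right)} = r + 53 = 53 + r$)
$Y = -2297$ ($Y = -10864 + 8567 = -2297$)
$V{\left(N{\left(-14,8 \right)},78 \right)} + Y = \left(53 - \frac{861}{5}\right) - 2297 = - \frac{596}{5} - 2297 = - \frac{12081}{5}$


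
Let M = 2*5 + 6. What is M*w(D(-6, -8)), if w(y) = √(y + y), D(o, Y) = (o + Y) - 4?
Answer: 96*I ≈ 96.0*I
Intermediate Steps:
D(o, Y) = -4 + Y + o (D(o, Y) = (Y + o) - 4 = -4 + Y + o)
w(y) = √2*√y (w(y) = √(2*y) = √2*√y)
M = 16 (M = 10 + 6 = 16)
M*w(D(-6, -8)) = 16*(√2*√(-4 - 8 - 6)) = 16*(√2*√(-18)) = 16*(√2*(3*I*√2)) = 16*(6*I) = 96*I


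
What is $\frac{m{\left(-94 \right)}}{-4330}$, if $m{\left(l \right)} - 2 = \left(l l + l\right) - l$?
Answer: $- \frac{4419}{2165} \approx -2.0411$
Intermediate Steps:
$m{\left(l \right)} = 2 + l^{2}$ ($m{\left(l \right)} = 2 + \left(\left(l l + l\right) - l\right) = 2 + \left(\left(l^{2} + l\right) - l\right) = 2 + \left(\left(l + l^{2}\right) - l\right) = 2 + l^{2}$)
$\frac{m{\left(-94 \right)}}{-4330} = \frac{2 + \left(-94\right)^{2}}{-4330} = \left(2 + 8836\right) \left(- \frac{1}{4330}\right) = 8838 \left(- \frac{1}{4330}\right) = - \frac{4419}{2165}$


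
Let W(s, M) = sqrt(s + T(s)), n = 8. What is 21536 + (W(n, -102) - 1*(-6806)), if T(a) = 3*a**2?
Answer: 28342 + 10*sqrt(2) ≈ 28356.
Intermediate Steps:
W(s, M) = sqrt(s + 3*s**2)
21536 + (W(n, -102) - 1*(-6806)) = 21536 + (sqrt(8*(1 + 3*8)) - 1*(-6806)) = 21536 + (sqrt(8*(1 + 24)) + 6806) = 21536 + (sqrt(8*25) + 6806) = 21536 + (sqrt(200) + 6806) = 21536 + (10*sqrt(2) + 6806) = 21536 + (6806 + 10*sqrt(2)) = 28342 + 10*sqrt(2)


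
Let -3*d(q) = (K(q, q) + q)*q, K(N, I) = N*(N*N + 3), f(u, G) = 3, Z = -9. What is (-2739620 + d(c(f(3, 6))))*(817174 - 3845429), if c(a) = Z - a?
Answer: 8317780686620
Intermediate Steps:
c(a) = -9 - a
K(N, I) = N*(3 + N²) (K(N, I) = N*(N² + 3) = N*(3 + N²))
d(q) = -q*(q + q*(3 + q²))/3 (d(q) = -(q*(3 + q²) + q)*q/3 = -(q + q*(3 + q²))*q/3 = -q*(q + q*(3 + q²))/3)
(-2739620 + d(c(f(3, 6))))*(817174 - 3845429) = (-2739620 - (-9 - 1*3)²*(4 + (-9 - 1*3)²)/3)*(817174 - 3845429) = (-2739620 - (-9 - 3)²*(4 + (-9 - 3)²)/3)*(-3028255) = (-2739620 - ⅓*(-12)²*(4 + (-12)²))*(-3028255) = (-2739620 - ⅓*144*(4 + 144))*(-3028255) = (-2739620 - ⅓*144*148)*(-3028255) = (-2739620 - 7104)*(-3028255) = -2746724*(-3028255) = 8317780686620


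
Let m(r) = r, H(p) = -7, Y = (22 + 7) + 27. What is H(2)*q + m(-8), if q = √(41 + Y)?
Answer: -8 - 7*√97 ≈ -76.942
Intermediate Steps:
Y = 56 (Y = 29 + 27 = 56)
q = √97 (q = √(41 + 56) = √97 ≈ 9.8489)
H(2)*q + m(-8) = -7*√97 - 8 = -8 - 7*√97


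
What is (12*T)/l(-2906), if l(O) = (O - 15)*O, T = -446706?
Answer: -116532/184531 ≈ -0.63150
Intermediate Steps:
l(O) = O*(-15 + O) (l(O) = (-15 + O)*O = O*(-15 + O))
(12*T)/l(-2906) = (12*(-446706))/((-2906*(-15 - 2906))) = -5360472/((-2906*(-2921))) = -5360472/8488426 = -5360472*1/8488426 = -116532/184531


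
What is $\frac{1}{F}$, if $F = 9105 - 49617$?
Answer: $- \frac{1}{40512} \approx -2.4684 \cdot 10^{-5}$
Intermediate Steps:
$F = -40512$ ($F = 9105 - 49617 = -40512$)
$\frac{1}{F} = \frac{1}{-40512} = - \frac{1}{40512}$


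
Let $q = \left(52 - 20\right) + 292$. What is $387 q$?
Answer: $125388$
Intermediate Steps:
$q = 324$ ($q = 32 + 292 = 324$)
$387 q = 387 \cdot 324 = 125388$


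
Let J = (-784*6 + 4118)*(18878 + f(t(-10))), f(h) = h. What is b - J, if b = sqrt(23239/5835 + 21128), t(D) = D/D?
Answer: 11063094 + 7*sqrt(14683374885)/5835 ≈ 1.1063e+7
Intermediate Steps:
t(D) = 1
J = -11063094 (J = (-784*6 + 4118)*(18878 + 1) = (-4704 + 4118)*18879 = -586*18879 = -11063094)
b = 7*sqrt(14683374885)/5835 (b = sqrt(23239*(1/5835) + 21128) = sqrt(23239/5835 + 21128) = sqrt(123305119/5835) = 7*sqrt(14683374885)/5835 ≈ 145.37)
b - J = 7*sqrt(14683374885)/5835 - 1*(-11063094) = 7*sqrt(14683374885)/5835 + 11063094 = 11063094 + 7*sqrt(14683374885)/5835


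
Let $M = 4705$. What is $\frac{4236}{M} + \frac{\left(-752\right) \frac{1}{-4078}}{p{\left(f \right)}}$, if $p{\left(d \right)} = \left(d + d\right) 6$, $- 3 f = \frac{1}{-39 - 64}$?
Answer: $\frac{54191014}{9593495} \approx 5.6487$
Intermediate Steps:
$f = \frac{1}{309}$ ($f = - \frac{1}{3 \left(-39 - 64\right)} = - \frac{1}{3 \left(-103\right)} = \left(- \frac{1}{3}\right) \left(- \frac{1}{103}\right) = \frac{1}{309} \approx 0.0032362$)
$p{\left(d \right)} = 12 d$ ($p{\left(d \right)} = 2 d 6 = 12 d$)
$\frac{4236}{M} + \frac{\left(-752\right) \frac{1}{-4078}}{p{\left(f \right)}} = \frac{4236}{4705} + \frac{\left(-752\right) \frac{1}{-4078}}{12 \cdot \frac{1}{309}} = 4236 \cdot \frac{1}{4705} + \frac{\left(-752\right) \left(- \frac{1}{4078}\right)}{\frac{4}{103}} = \frac{4236}{4705} + \frac{376}{2039} \cdot \frac{103}{4} = \frac{4236}{4705} + \frac{9682}{2039} = \frac{54191014}{9593495}$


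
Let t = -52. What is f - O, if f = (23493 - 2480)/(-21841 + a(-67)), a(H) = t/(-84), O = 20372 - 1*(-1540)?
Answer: -10050336249/458648 ≈ -21913.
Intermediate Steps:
O = 21912 (O = 20372 + 1540 = 21912)
a(H) = 13/21 (a(H) = -52/(-84) = -52*(-1/84) = 13/21)
f = -441273/458648 (f = (23493 - 2480)/(-21841 + 13/21) = 21013/(-458648/21) = 21013*(-21/458648) = -441273/458648 ≈ -0.96212)
f - O = -441273/458648 - 1*21912 = -441273/458648 - 21912 = -10050336249/458648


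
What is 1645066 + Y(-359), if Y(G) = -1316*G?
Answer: 2117510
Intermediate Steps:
1645066 + Y(-359) = 1645066 - 1316*(-359) = 1645066 + 472444 = 2117510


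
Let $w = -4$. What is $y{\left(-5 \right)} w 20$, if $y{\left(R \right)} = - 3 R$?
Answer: $-1200$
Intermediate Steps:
$y{\left(-5 \right)} w 20 = \left(-3\right) \left(-5\right) \left(-4\right) 20 = 15 \left(-4\right) 20 = \left(-60\right) 20 = -1200$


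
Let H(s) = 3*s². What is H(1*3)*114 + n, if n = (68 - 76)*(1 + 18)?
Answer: 2926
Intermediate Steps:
n = -152 (n = -8*19 = -152)
H(1*3)*114 + n = (3*(1*3)²)*114 - 152 = (3*3²)*114 - 152 = (3*9)*114 - 152 = 27*114 - 152 = 3078 - 152 = 2926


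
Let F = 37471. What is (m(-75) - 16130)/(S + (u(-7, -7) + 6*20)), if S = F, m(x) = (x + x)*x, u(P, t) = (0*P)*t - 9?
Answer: -2440/18791 ≈ -0.12985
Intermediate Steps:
u(P, t) = -9 (u(P, t) = 0*t - 9 = 0 - 9 = -9)
m(x) = 2*x**2 (m(x) = (2*x)*x = 2*x**2)
S = 37471
(m(-75) - 16130)/(S + (u(-7, -7) + 6*20)) = (2*(-75)**2 - 16130)/(37471 + (-9 + 6*20)) = (2*5625 - 16130)/(37471 + (-9 + 120)) = (11250 - 16130)/(37471 + 111) = -4880/37582 = -4880*1/37582 = -2440/18791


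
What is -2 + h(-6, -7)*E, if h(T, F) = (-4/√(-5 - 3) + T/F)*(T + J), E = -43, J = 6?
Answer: -2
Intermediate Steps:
h(T, F) = (6 + T)*(I*√2 + T/F) (h(T, F) = (-4/√(-5 - 3) + T/F)*(T + 6) = (-4*(-I*√2/4) + T/F)*(6 + T) = (-(-1)*I*√2 + T/F)*(6 + T) = (I*√2 + T/F)*(6 + T) = (6 + T)*(I*√2 + T/F))
-2 + h(-6, -7)*E = -2 + (((-6)² + 6*(-6) + I*(-7)*√2*(6 - 6))/(-7))*(-43) = -2 - (36 - 36 + I*(-7)*√2*0)/7*(-43) = -2 - (36 - 36 + 0)/7*(-43) = -2 - ⅐*0*(-43) = -2 + 0*(-43) = -2 + 0 = -2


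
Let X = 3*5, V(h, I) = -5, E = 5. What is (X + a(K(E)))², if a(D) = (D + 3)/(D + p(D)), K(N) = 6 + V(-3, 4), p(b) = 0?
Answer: 361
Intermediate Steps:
K(N) = 1 (K(N) = 6 - 5 = 1)
a(D) = (3 + D)/D (a(D) = (D + 3)/(D + 0) = (3 + D)/D)
X = 15
(X + a(K(E)))² = (15 + (3 + 1)/1)² = (15 + 1*4)² = (15 + 4)² = 19² = 361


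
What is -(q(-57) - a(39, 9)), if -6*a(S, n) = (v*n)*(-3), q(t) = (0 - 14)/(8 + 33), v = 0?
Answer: 14/41 ≈ 0.34146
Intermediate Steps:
q(t) = -14/41
a(S, n) = 0 (a(S, n) = -0*n*(-3)/6 = -0*(-3) = -⅙*0 = 0)
-(q(-57) - a(39, 9)) = -(-14/41 - 1*0) = -(-14/41 + 0) = -1*(-14/41) = 14/41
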